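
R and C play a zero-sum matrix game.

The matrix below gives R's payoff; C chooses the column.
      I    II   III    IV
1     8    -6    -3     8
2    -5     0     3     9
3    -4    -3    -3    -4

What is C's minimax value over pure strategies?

0

The worst case (largest entry) in each column is I: 8, II: 0, III: 3, IV: 9.
The best (smallest) of these is 0.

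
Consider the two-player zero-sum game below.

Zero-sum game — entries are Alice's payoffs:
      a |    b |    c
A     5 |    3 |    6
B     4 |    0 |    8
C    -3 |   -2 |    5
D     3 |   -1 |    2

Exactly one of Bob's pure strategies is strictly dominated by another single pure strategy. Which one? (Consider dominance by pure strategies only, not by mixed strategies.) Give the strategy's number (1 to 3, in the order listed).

Bob prefers columns that give Alice less. Compare c with b: 3 < 6, 0 < 8, -2 < 5, -1 < 2.
So b strictly dominates c for Bob; c is strictly dominated.

3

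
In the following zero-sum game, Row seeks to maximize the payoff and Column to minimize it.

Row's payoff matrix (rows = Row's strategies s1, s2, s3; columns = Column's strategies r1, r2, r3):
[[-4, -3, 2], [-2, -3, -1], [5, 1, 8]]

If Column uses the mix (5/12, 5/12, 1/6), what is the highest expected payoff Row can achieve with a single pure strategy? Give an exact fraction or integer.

s1: (-4)·(5/12) + (-3)·(5/12) + (2)·(1/6) = -31/12.
s2: (-2)·(5/12) + (-3)·(5/12) + (-1)·(1/6) = -9/4.
s3: (5)·(5/12) + (1)·(5/12) + (8)·(1/6) = 23/6.
The best pure response is s3 with expected payoff 23/6.

23/6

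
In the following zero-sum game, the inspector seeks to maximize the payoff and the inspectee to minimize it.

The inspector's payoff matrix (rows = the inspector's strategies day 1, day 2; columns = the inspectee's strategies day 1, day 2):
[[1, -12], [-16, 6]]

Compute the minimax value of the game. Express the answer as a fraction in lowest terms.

-186/35

Row minima are -12 and -16, so the inspector's maximin is -12; column maxima are 1 and 6, so the inspectee's minimax is 1. These differ, so the equilibrium is in mixed strategies.
Let the inspector play day 1 with probability p. The inspectee is indifferent when p − 16(1−p) = −12p + 6(1−p), giving p = 22/35.
Let the inspectee play day 1 with probability q. The inspector is indifferent when q − 12(1−q) = −16q + 6(1−q), giving q = 18/35.
The value is 1·(18/35) + (-12)·(17/35) = -186/35.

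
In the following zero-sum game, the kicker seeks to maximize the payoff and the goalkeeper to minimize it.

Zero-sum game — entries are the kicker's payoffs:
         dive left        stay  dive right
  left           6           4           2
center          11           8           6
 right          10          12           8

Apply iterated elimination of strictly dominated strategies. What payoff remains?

8

Row left is strictly dominated by row center (11>6, 8>4, 6>2); eliminate left.
Column dive left is strictly dominated by dive right for the goalkeeper (6<11, 8<10); eliminate dive left.
Row center is strictly dominated by row right (12>8, 8>6); eliminate center.
Column stay is strictly dominated by dive right for the goalkeeper (8<12); eliminate stay.
Only (right, dive right) remains, with payoff 8.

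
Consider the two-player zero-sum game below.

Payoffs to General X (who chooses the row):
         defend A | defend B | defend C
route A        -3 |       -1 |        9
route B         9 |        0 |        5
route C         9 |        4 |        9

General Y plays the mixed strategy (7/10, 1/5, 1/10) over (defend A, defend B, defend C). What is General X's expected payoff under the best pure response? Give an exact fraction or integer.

8

route A: (-3)·(7/10) + (-1)·(1/5) + (9)·(1/10) = -7/5.
route B: (9)·(7/10) + (0)·(1/5) + (5)·(1/10) = 34/5.
route C: (9)·(7/10) + (4)·(1/5) + (9)·(1/10) = 8.
The best pure response is route C with expected payoff 8.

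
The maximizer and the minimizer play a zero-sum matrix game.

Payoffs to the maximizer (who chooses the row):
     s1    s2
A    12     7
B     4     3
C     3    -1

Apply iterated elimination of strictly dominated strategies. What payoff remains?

Row B is strictly dominated by row A (12>4, 7>3); eliminate B.
Column s1 is strictly dominated by s2 for the minimizer (7<12, -1<3); eliminate s1.
Row C is strictly dominated by row A (7>-1); eliminate C.
Only (A, s2) remains, with payoff 7.

7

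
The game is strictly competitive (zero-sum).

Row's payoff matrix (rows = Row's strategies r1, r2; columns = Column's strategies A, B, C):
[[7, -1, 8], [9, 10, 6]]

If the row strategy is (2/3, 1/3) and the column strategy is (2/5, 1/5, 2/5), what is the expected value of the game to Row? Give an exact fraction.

Against (2/5, 1/5, 2/5), each row's expected payoff is r1: 29/5; r2: 8.
Taking the (2/3, 1/3)-weighted average: (2/3)·(29/5) + (1/3)·(8) = 98/15.

98/15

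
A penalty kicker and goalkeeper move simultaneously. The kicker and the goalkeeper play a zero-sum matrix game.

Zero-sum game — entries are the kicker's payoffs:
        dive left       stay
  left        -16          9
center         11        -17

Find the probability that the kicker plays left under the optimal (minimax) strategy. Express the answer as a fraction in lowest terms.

Row minima are -16 and -17, so the kicker's maximin is -16; column maxima are 11 and 9, so the goalkeeper's minimax is 9. These differ, so the equilibrium is in mixed strategies.
Let the kicker play left with probability p. The goalkeeper is indifferent when −16p + 11(1−p) = 9p − 17(1−p), giving p = 28/53.

28/53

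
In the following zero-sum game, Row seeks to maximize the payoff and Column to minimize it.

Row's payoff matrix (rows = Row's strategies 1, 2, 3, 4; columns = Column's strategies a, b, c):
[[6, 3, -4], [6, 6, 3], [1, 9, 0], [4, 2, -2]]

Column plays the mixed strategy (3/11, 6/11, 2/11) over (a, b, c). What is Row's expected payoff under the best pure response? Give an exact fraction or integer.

60/11

1: (6)·(3/11) + (3)·(6/11) + (-4)·(2/11) = 28/11.
2: (6)·(3/11) + (6)·(6/11) + (3)·(2/11) = 60/11.
3: (1)·(3/11) + (9)·(6/11) + (0)·(2/11) = 57/11.
4: (4)·(3/11) + (2)·(6/11) + (-2)·(2/11) = 20/11.
The best pure response is 2 with expected payoff 60/11.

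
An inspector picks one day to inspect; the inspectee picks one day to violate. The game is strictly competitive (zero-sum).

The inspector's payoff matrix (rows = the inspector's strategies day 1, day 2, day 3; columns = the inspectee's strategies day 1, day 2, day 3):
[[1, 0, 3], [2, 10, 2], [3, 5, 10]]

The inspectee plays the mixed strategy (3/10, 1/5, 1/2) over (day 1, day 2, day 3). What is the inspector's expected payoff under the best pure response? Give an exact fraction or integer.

day 1: (1)·(3/10) + (0)·(1/5) + (3)·(1/2) = 9/5.
day 2: (2)·(3/10) + (10)·(1/5) + (2)·(1/2) = 18/5.
day 3: (3)·(3/10) + (5)·(1/5) + (10)·(1/2) = 69/10.
The best pure response is day 3 with expected payoff 69/10.

69/10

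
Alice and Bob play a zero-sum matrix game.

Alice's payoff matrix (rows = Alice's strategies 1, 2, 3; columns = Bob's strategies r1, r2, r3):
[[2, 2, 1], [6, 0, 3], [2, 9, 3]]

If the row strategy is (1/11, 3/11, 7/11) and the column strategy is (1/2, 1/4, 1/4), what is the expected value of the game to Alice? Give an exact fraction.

Against (1/2, 1/4, 1/4), each row's expected payoff is 1: 7/4; 2: 15/4; 3: 4.
Taking the (1/11, 3/11, 7/11)-weighted average: (1/11)·(7/4) + (3/11)·(15/4) + (7/11)·(4) = 41/11.

41/11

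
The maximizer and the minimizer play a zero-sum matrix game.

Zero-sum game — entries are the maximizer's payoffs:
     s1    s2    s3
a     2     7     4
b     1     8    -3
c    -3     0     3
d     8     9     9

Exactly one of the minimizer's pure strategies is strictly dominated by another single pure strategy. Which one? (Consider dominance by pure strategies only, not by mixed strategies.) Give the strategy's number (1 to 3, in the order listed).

The minimizer prefers columns that give the maximizer less. Compare s2 with s1: 2 < 7, 1 < 8, -3 < 0, 8 < 9.
So s1 strictly dominates s2 for the minimizer; s2 is strictly dominated.

2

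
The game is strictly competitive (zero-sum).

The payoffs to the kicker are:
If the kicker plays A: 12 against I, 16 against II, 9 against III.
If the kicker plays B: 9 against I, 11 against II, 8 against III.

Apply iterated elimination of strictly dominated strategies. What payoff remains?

9

Column I is strictly dominated by III for the goalkeeper (9<12, 8<9); eliminate I.
Column II is strictly dominated by III for the goalkeeper (9<16, 8<11); eliminate II.
Row B is strictly dominated by row A (9>8); eliminate B.
Only (A, III) remains, with payoff 9.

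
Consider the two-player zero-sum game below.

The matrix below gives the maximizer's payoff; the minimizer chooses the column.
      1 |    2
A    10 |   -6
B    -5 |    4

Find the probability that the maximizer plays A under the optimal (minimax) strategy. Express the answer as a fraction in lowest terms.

Row minima are -6 and -5, so the maximizer's maximin is -5; column maxima are 10 and 4, so the minimizer's minimax is 4. These differ, so the equilibrium is in mixed strategies.
Let the maximizer play A with probability p. The minimizer is indifferent when 10p − 5(1−p) = −6p + 4(1−p), giving p = 9/25.

9/25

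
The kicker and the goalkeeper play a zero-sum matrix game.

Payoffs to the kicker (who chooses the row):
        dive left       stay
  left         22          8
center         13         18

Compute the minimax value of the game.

292/19

Row minima are 8 and 13, so the kicker's maximin is 13; column maxima are 22 and 18, so the goalkeeper's minimax is 18. These differ, so the equilibrium is in mixed strategies.
Let the kicker play left with probability p. The goalkeeper is indifferent when 22p + 13(1−p) = 8p + 18(1−p), giving p = 5/19.
Let the goalkeeper play dive left with probability q. The kicker is indifferent when 22q + 8(1−q) = 13q + 18(1−q), giving q = 10/19.
The value is 22·(10/19) + (8)·(9/19) = 292/19.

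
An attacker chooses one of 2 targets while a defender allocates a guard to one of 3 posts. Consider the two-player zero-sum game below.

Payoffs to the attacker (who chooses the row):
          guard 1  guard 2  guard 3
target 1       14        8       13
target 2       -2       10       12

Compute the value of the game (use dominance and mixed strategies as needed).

26/3

Column guard 3 is strictly dominated by guard 2 for the defender (it gives the attacker more in every row).
The remaining 2×2 game on (target 1, target 2) × (guard 1, guard 2) has no saddle point. Let the attacker play target 1 with probability p; indifference gives 14p − 2(1−p) = 8p + 10(1−p), so p = 2/3.
Similarly the defender's optimal q on guard 1 is 1/9, and the value is 14·(1/9) + (8)·(8/9) = 26/3.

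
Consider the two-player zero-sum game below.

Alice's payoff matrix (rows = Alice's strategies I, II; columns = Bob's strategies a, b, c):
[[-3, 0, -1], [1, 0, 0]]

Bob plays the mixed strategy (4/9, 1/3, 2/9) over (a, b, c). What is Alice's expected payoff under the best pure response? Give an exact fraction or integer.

4/9

I: (-3)·(4/9) + (0)·(1/3) + (-1)·(2/9) = -14/9.
II: (1)·(4/9) + (0)·(1/3) + (0)·(2/9) = 4/9.
The best pure response is II with expected payoff 4/9.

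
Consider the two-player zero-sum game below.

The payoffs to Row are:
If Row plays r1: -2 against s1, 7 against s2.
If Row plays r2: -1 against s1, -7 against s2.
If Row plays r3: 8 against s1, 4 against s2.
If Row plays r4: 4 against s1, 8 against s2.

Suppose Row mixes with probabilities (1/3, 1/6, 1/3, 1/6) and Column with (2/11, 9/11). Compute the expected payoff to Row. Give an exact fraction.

79/22

Against (2/11, 9/11), each row's expected payoff is r1: 59/11; r2: -65/11; r3: 52/11; r4: 80/11.
Taking the (1/3, 1/6, 1/3, 1/6)-weighted average: (1/3)·(59/11) + (1/6)·(-65/11) + (1/3)·(52/11) + (1/6)·(80/11) = 79/22.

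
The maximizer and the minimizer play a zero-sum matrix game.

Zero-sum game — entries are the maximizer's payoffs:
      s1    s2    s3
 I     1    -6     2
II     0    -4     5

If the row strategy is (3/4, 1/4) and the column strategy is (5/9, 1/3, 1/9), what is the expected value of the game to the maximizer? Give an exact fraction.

Against (5/9, 1/3, 1/9), each row's expected payoff is I: -11/9; II: -7/9.
Taking the (3/4, 1/4)-weighted average: (3/4)·(-11/9) + (1/4)·(-7/9) = -10/9.

-10/9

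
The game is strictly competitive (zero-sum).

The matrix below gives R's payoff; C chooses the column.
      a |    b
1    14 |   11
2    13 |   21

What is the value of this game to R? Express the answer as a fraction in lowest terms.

Row minima are 11 and 13, so R's maximin is 13; column maxima are 14 and 21, so C's minimax is 14. These differ, so the equilibrium is in mixed strategies.
Let R play 1 with probability p. C is indifferent when 14p + 13(1−p) = 11p + 21(1−p), giving p = 8/11.
Let C play a with probability q. R is indifferent when 14q + 11(1−q) = 13q + 21(1−q), giving q = 10/11.
The value is 14·(10/11) + (11)·(1/11) = 151/11.

151/11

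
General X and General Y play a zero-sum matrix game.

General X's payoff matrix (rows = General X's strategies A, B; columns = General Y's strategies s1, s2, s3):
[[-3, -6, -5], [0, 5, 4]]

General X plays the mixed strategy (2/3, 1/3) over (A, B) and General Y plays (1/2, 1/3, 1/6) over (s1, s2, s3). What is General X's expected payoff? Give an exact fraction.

-19/9

Against (1/2, 1/3, 1/6), each row's expected payoff is A: -13/3; B: 7/3.
Taking the (2/3, 1/3)-weighted average: (2/3)·(-13/3) + (1/3)·(7/3) = -19/9.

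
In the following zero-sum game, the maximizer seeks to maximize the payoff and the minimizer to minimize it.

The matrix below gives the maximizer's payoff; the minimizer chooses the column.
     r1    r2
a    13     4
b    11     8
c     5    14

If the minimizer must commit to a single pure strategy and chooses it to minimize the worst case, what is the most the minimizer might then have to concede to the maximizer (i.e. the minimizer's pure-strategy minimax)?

13

The worst case (largest entry) in each column is r1: 13, r2: 14.
The best (smallest) of these is 13.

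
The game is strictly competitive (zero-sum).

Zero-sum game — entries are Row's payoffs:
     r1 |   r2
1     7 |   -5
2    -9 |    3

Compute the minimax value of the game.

Row minima are -5 and -9, so Row's maximin is -5; column maxima are 7 and 3, so Column's minimax is 3. These differ, so the equilibrium is in mixed strategies.
Let Row play 1 with probability p. Column is indifferent when 7p − 9(1−p) = −5p + 3(1−p), giving p = 1/2.
Let Column play r1 with probability q. Row is indifferent when 7q − 5(1−q) = −9q + 3(1−q), giving q = 1/3.
The value is 7·(1/3) + (-5)·(2/3) = -1.

-1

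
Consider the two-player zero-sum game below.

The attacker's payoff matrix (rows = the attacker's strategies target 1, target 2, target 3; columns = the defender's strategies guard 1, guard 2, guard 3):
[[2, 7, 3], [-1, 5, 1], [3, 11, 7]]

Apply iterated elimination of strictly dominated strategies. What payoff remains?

Row target 2 is strictly dominated by row target 1 (2>-1, 7>5, 3>1); eliminate target 2.
Row target 1 is strictly dominated by row target 3 (3>2, 11>7, 7>3); eliminate target 1.
Column guard 2 is strictly dominated by guard 1 for the defender (3<11); eliminate guard 2.
Column guard 3 is strictly dominated by guard 1 for the defender (3<7); eliminate guard 3.
Only (target 3, guard 1) remains, with payoff 3.

3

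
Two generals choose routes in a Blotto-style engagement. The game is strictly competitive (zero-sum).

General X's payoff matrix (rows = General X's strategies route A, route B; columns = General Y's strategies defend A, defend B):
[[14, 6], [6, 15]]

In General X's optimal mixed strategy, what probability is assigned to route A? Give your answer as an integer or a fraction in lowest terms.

9/17

Row minima are 6 and 6, so General X's maximin is 6; column maxima are 14 and 15, so General Y's minimax is 14. These differ, so the equilibrium is in mixed strategies.
Let General X play route A with probability p. General Y is indifferent when 14p + 6(1−p) = 6p + 15(1−p), giving p = 9/17.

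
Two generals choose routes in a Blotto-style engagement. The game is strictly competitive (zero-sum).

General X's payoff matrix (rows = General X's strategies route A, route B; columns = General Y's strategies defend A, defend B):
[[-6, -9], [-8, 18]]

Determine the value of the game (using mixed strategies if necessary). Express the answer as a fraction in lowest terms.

Row minima are -9 and -8, so General X's maximin is -8; column maxima are -6 and 18, so General Y's minimax is -6. These differ, so the equilibrium is in mixed strategies.
Let General X play route A with probability p. General Y is indifferent when −6p − 8(1−p) = −9p + 18(1−p), giving p = 26/29.
Let General Y play defend A with probability q. General X is indifferent when −6q − 9(1−q) = −8q + 18(1−q), giving q = 27/29.
The value is -6·(27/29) + (-9)·(2/29) = -180/29.

-180/29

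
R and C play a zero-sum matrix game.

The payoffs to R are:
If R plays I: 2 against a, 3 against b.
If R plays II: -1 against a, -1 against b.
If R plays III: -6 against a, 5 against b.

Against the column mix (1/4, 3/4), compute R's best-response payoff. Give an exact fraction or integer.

I: (2)·(1/4) + (3)·(3/4) = 11/4.
II: (-1)·(1/4) + (-1)·(3/4) = -1.
III: (-6)·(1/4) + (5)·(3/4) = 9/4.
The best pure response is I with expected payoff 11/4.

11/4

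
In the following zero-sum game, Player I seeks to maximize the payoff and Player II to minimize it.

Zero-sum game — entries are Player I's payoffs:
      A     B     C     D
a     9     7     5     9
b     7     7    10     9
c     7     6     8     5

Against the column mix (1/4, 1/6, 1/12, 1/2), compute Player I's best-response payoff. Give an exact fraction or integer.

25/3

a: (9)·(1/4) + (7)·(1/6) + (5)·(1/12) + (9)·(1/2) = 25/3.
b: (7)·(1/4) + (7)·(1/6) + (10)·(1/12) + (9)·(1/2) = 33/4.
c: (7)·(1/4) + (6)·(1/6) + (8)·(1/12) + (5)·(1/2) = 71/12.
The best pure response is a with expected payoff 25/3.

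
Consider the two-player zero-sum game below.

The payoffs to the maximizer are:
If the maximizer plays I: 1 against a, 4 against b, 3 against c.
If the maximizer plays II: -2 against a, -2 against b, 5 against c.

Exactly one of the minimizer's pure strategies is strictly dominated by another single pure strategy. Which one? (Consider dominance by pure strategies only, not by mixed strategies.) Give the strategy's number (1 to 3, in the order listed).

3

The minimizer prefers columns that give the maximizer less. Compare c with a: 1 < 3, -2 < 5.
So a strictly dominates c for the minimizer; c is strictly dominated.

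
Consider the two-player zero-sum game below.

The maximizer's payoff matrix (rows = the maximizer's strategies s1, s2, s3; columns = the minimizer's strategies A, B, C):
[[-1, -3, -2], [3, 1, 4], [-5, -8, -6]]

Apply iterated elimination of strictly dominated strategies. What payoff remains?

1

Row s3 is strictly dominated by row s1 (-1>-5, -3>-8, -2>-6); eliminate s3.
Column A is strictly dominated by B for the minimizer (-3<-1, 1<3); eliminate A.
Row s1 is strictly dominated by row s2 (1>-3, 4>-2); eliminate s1.
Column C is strictly dominated by B for the minimizer (1<4); eliminate C.
Only (s2, B) remains, with payoff 1.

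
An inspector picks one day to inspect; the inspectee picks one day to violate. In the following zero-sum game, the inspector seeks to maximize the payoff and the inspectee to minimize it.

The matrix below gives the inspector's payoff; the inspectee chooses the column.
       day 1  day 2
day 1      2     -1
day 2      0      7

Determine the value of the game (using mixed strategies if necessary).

Row minima are -1 and 0, so the inspector's maximin is 0; column maxima are 2 and 7, so the inspectee's minimax is 2. These differ, so the equilibrium is in mixed strategies.
Let the inspector play day 1 with probability p. The inspectee is indifferent when 2p = −p + 7(1−p), giving p = 7/10.
Let the inspectee play day 1 with probability q. The inspector is indifferent when 2q − (1−q) = 7(1−q), giving q = 4/5.
The value is 2·(4/5) + (-1)·(1/5) = 7/5.

7/5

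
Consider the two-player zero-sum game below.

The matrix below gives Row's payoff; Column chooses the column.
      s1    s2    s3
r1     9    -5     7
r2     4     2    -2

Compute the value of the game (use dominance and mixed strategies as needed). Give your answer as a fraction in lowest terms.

1/4

Column s1 is strictly dominated by s3 for Column (it gives Row more in every row).
The remaining 2×2 game on (r1, r2) × (s2, s3) has no saddle point. Let Row play r1 with probability p; indifference gives −5p + 2(1−p) = 7p − 2(1−p), so p = 1/4.
Similarly Column's optimal q on s2 is 9/16, and the value is -5·(9/16) + (7)·(7/16) = 1/4.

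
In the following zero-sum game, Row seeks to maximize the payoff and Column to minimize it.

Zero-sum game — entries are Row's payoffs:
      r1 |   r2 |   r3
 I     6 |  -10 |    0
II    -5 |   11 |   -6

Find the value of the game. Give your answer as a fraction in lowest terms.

-20/9

Column r1 is strictly dominated by r3 for Column (it gives Row more in every row).
The remaining 2×2 game on (I, II) × (r2, r3) has no saddle point. Let Row play I with probability p; indifference gives −10p + 11(1−p) = −6(1−p), so p = 17/27.
Similarly Column's optimal q on r2 is 2/9, and the value is -10·(2/9) + (0)·(7/9) = -20/9.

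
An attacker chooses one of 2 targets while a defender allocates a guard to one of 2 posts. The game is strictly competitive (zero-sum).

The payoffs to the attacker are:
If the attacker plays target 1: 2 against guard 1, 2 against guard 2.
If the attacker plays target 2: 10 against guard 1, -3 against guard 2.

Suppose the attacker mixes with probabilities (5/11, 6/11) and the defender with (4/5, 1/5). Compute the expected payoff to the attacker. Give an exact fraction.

272/55

Against (4/5, 1/5), each row's expected payoff is target 1: 2; target 2: 37/5.
Taking the (5/11, 6/11)-weighted average: (5/11)·(2) + (6/11)·(37/5) = 272/55.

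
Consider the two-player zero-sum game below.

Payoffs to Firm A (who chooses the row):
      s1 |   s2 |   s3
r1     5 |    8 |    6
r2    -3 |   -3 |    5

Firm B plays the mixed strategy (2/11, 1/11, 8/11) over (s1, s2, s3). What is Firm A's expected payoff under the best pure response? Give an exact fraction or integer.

r1: (5)·(2/11) + (8)·(1/11) + (6)·(8/11) = 6.
r2: (-3)·(2/11) + (-3)·(1/11) + (5)·(8/11) = 31/11.
The best pure response is r1 with expected payoff 6.

6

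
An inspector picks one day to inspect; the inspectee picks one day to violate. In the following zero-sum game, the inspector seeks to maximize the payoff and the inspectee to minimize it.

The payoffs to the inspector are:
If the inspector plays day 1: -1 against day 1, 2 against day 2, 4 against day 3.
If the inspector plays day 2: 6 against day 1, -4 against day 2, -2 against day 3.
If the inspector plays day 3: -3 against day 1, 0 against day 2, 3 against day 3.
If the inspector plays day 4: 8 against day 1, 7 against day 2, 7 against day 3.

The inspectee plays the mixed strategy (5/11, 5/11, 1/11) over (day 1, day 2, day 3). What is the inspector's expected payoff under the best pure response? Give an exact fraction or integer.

82/11

day 1: (-1)·(5/11) + (2)·(5/11) + (4)·(1/11) = 9/11.
day 2: (6)·(5/11) + (-4)·(5/11) + (-2)·(1/11) = 8/11.
day 3: (-3)·(5/11) + (0)·(5/11) + (3)·(1/11) = -12/11.
day 4: (8)·(5/11) + (7)·(5/11) + (7)·(1/11) = 82/11.
The best pure response is day 4 with expected payoff 82/11.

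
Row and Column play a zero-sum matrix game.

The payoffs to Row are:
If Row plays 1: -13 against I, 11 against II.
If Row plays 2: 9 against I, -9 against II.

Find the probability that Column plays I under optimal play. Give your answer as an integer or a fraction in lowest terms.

10/21

Row minima are -13 and -9, so Row's maximin is -9; column maxima are 9 and 11, so Column's minimax is 9. These differ, so the equilibrium is in mixed strategies.
Let Column play I with probability q. Row is indifferent when −13q + 11(1−q) = 9q − 9(1−q), giving q = 10/21.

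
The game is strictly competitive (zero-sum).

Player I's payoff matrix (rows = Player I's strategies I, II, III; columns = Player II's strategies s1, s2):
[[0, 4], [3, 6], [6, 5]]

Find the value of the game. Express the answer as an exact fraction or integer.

Row I is strictly dominated by row III, so Player I never plays it.
The remaining 2×2 game on (II, III) × (s1, s2) has no saddle point. Let Player I play II with probability p; indifference gives 3p + 6(1−p) = 6p + 5(1−p), so p = 1/4.
Similarly Player II's optimal q on s1 is 1/4, and the value is 3·(1/4) + (6)·(3/4) = 21/4.

21/4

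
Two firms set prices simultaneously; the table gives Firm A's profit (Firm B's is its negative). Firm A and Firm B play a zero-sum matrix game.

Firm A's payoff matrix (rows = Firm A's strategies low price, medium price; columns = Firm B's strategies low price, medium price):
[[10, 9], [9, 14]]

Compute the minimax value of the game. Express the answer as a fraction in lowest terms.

Row minima are 9 and 9, so Firm A's maximin is 9; column maxima are 10 and 14, so Firm B's minimax is 10. These differ, so the equilibrium is in mixed strategies.
Let Firm A play low price with probability p. Firm B is indifferent when 10p + 9(1−p) = 9p + 14(1−p), giving p = 5/6.
Let Firm B play low price with probability q. Firm A is indifferent when 10q + 9(1−q) = 9q + 14(1−q), giving q = 5/6.
The value is 10·(5/6) + (9)·(1/6) = 59/6.

59/6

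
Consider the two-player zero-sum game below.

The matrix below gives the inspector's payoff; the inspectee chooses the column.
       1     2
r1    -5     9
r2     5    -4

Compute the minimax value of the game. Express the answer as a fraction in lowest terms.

25/23

Row minima are -5 and -4, so the inspector's maximin is -4; column maxima are 5 and 9, so the inspectee's minimax is 5. These differ, so the equilibrium is in mixed strategies.
Let the inspector play r1 with probability p. The inspectee is indifferent when −5p + 5(1−p) = 9p − 4(1−p), giving p = 9/23.
Let the inspectee play 1 with probability q. The inspector is indifferent when −5q + 9(1−q) = 5q − 4(1−q), giving q = 13/23.
The value is -5·(13/23) + (9)·(10/23) = 25/23.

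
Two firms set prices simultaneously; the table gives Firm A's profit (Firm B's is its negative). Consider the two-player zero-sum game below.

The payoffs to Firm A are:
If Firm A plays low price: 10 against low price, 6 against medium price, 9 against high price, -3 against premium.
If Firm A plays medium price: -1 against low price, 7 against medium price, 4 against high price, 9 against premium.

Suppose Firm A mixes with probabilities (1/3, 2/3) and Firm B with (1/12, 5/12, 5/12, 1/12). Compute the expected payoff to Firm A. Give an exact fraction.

52/9

Against (1/12, 5/12, 5/12, 1/12), each row's expected payoff is low price: 41/6; medium price: 21/4.
Taking the (1/3, 2/3)-weighted average: (1/3)·(41/6) + (2/3)·(21/4) = 52/9.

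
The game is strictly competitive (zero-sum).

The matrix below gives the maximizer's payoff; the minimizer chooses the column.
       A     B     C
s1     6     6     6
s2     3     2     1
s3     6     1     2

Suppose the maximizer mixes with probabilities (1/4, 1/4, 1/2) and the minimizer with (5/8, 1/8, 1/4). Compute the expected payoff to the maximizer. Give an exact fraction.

137/32

Against (5/8, 1/8, 1/4), each row's expected payoff is s1: 6; s2: 19/8; s3: 35/8.
Taking the (1/4, 1/4, 1/2)-weighted average: (1/4)·(6) + (1/4)·(19/8) + (1/2)·(35/8) = 137/32.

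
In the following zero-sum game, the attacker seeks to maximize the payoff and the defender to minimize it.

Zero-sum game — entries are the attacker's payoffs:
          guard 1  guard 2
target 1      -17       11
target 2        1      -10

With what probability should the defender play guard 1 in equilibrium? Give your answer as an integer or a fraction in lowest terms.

Row minima are -17 and -10, so the attacker's maximin is -10; column maxima are 1 and 11, so the defender's minimax is 1. These differ, so the equilibrium is in mixed strategies.
Let the defender play guard 1 with probability q. The attacker is indifferent when −17q + 11(1−q) = q − 10(1−q), giving q = 7/13.

7/13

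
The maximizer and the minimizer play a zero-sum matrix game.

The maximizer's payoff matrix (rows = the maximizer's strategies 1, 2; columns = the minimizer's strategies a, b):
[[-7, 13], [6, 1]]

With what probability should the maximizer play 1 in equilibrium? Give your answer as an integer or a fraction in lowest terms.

Row minima are -7 and 1, so the maximizer's maximin is 1; column maxima are 6 and 13, so the minimizer's minimax is 6. These differ, so the equilibrium is in mixed strategies.
Let the maximizer play 1 with probability p. The minimizer is indifferent when −7p + 6(1−p) = 13p + (1−p), giving p = 1/5.

1/5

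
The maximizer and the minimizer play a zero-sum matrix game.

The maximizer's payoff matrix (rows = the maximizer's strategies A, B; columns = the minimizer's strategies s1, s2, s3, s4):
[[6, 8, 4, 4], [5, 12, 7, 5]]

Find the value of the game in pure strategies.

5

Row minima: 4, 5 → the maximizer's maximin is 5.
Column maxima: 6, 12, 7, 5 → the minimizer's minimax is 5.
They coincide at (B, s4), so the value is 5.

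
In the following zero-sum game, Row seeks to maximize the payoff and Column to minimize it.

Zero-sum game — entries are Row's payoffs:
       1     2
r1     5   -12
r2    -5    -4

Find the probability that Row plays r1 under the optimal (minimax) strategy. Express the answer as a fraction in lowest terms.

1/18

Row minima are -12 and -5, so Row's maximin is -5; column maxima are 5 and -4, so Column's minimax is -4. These differ, so the equilibrium is in mixed strategies.
Let Row play r1 with probability p. Column is indifferent when 5p − 5(1−p) = −12p − 4(1−p), giving p = 1/18.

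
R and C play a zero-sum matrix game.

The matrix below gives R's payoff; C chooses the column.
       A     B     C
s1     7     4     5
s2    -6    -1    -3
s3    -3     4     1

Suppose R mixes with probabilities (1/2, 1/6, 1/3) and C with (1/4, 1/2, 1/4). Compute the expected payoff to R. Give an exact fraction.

61/24

Against (1/4, 1/2, 1/4), each row's expected payoff is s1: 5; s2: -11/4; s3: 3/2.
Taking the (1/2, 1/6, 1/3)-weighted average: (1/2)·(5) + (1/6)·(-11/4) + (1/3)·(3/2) = 61/24.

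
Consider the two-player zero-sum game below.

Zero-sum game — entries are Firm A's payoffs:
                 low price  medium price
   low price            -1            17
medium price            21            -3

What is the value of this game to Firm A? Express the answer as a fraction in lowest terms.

Row minima are -1 and -3, so Firm A's maximin is -1; column maxima are 21 and 17, so Firm B's minimax is 17. These differ, so the equilibrium is in mixed strategies.
Let Firm A play low price with probability p. Firm B is indifferent when −p + 21(1−p) = 17p − 3(1−p), giving p = 4/7.
Let Firm B play low price with probability q. Firm A is indifferent when −q + 17(1−q) = 21q − 3(1−q), giving q = 10/21.
The value is -1·(10/21) + (17)·(11/21) = 59/7.

59/7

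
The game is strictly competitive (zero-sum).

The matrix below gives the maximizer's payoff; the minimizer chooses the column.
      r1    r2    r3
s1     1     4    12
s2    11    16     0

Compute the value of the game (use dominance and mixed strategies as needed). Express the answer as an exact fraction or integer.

Column r2 is strictly dominated by r1 for the minimizer (it gives the maximizer more in every row).
The remaining 2×2 game on (s1, s2) × (r1, r3) has no saddle point. Let the maximizer play s1 with probability p; indifference gives p + 11(1−p) = 12p, so p = 1/2.
Similarly the minimizer's optimal q on r1 is 6/11, and the value is 1·(6/11) + (12)·(5/11) = 6.

6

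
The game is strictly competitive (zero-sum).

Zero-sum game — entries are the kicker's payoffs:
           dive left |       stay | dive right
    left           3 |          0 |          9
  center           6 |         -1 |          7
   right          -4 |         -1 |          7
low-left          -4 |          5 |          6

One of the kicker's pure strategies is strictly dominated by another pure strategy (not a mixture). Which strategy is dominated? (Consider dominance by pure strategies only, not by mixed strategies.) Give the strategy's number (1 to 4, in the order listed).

3

Compare right with left: 3 > -4, 0 > -1, 9 > 7.
So left strictly dominates right for the kicker; right is strictly dominated.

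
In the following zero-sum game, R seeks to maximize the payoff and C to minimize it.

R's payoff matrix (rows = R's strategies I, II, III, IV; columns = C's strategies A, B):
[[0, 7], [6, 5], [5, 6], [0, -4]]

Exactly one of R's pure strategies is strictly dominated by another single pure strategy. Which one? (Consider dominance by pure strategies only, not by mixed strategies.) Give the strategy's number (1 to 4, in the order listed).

4

Compare IV with II: 6 > 0, 5 > -4.
So II strictly dominates IV for R; IV is strictly dominated.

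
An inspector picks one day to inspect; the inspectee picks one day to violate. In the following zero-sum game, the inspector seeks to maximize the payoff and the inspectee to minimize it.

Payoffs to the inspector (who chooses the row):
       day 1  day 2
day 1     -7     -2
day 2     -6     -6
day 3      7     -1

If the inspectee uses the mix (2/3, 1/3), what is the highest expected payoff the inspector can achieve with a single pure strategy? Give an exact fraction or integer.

day 1: (-7)·(2/3) + (-2)·(1/3) = -16/3.
day 2: (-6)·(2/3) + (-6)·(1/3) = -6.
day 3: (7)·(2/3) + (-1)·(1/3) = 13/3.
The best pure response is day 3 with expected payoff 13/3.

13/3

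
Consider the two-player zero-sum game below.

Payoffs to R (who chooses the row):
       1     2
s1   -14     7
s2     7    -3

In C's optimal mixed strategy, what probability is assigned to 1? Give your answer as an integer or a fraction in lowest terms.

Row minima are -14 and -3, so R's maximin is -3; column maxima are 7 and 7, so C's minimax is 7. These differ, so the equilibrium is in mixed strategies.
Let C play 1 with probability q. R is indifferent when −14q + 7(1−q) = 7q − 3(1−q), giving q = 10/31.

10/31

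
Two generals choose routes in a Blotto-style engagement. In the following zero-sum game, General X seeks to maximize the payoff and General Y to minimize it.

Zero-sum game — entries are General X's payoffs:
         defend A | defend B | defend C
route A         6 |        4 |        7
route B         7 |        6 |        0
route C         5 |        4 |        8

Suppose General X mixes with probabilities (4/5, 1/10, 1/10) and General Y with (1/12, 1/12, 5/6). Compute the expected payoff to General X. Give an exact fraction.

Against (1/12, 1/12, 5/6), each row's expected payoff is route A: 20/3; route B: 13/12; route C: 89/12.
Taking the (4/5, 1/10, 1/10)-weighted average: (4/5)·(20/3) + (1/10)·(13/12) + (1/10)·(89/12) = 371/60.

371/60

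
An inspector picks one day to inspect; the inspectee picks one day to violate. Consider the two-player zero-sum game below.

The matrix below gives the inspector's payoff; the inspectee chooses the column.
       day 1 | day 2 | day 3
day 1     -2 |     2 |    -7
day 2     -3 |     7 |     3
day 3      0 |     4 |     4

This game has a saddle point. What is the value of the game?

0

Row minima: -7, -3, 0 → the inspector's maximin is 0.
Column maxima: 0, 7, 4 → the inspectee's minimax is 0.
They coincide at (day 3, day 1), so the value is 0.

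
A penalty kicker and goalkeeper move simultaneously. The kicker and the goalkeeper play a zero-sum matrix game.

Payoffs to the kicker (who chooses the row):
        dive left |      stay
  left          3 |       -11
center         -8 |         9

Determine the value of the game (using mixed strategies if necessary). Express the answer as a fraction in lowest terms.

Row minima are -11 and -8, so the kicker's maximin is -8; column maxima are 3 and 9, so the goalkeeper's minimax is 3. These differ, so the equilibrium is in mixed strategies.
Let the kicker play left with probability p. The goalkeeper is indifferent when 3p − 8(1−p) = −11p + 9(1−p), giving p = 17/31.
Let the goalkeeper play dive left with probability q. The kicker is indifferent when 3q − 11(1−q) = −8q + 9(1−q), giving q = 20/31.
The value is 3·(20/31) + (-11)·(11/31) = -61/31.

-61/31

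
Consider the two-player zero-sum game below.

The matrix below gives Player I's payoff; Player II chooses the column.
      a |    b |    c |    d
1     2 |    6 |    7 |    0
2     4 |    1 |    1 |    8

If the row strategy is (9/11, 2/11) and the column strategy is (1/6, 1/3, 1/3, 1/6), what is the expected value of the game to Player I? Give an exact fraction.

Against (1/6, 1/3, 1/3, 1/6), each row's expected payoff is 1: 14/3; 2: 8/3.
Taking the (9/11, 2/11)-weighted average: (9/11)·(14/3) + (2/11)·(8/3) = 142/33.

142/33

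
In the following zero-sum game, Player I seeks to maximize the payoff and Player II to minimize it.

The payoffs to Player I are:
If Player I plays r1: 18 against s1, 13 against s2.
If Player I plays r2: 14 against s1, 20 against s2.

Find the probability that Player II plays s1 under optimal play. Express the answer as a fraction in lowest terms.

7/11

Row minima are 13 and 14, so Player I's maximin is 14; column maxima are 18 and 20, so Player II's minimax is 18. These differ, so the equilibrium is in mixed strategies.
Let Player II play s1 with probability q. Player I is indifferent when 18q + 13(1−q) = 14q + 20(1−q), giving q = 7/11.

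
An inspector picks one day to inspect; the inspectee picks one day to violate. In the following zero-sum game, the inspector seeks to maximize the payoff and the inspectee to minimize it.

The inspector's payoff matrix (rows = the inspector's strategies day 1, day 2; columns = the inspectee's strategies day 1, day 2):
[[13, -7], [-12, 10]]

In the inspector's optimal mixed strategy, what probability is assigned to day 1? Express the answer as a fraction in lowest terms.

11/21

Row minima are -7 and -12, so the inspector's maximin is -7; column maxima are 13 and 10, so the inspectee's minimax is 10. These differ, so the equilibrium is in mixed strategies.
Let the inspector play day 1 with probability p. The inspectee is indifferent when 13p − 12(1−p) = −7p + 10(1−p), giving p = 11/21.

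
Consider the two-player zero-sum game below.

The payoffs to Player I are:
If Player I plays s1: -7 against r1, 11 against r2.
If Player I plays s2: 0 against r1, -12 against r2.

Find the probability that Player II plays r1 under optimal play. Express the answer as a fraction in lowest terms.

Row minima are -7 and -12, so Player I's maximin is -7; column maxima are 0 and 11, so Player II's minimax is 0. These differ, so the equilibrium is in mixed strategies.
Let Player II play r1 with probability q. Player I is indifferent when −7q + 11(1−q) = −12(1−q), giving q = 23/30.

23/30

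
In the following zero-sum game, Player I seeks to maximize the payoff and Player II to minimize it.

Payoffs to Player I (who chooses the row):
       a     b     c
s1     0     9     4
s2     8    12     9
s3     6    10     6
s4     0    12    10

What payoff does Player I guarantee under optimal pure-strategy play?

8

Row minima: 0, 8, 6, 0 → Player I's maximin is 8.
Column maxima: 8, 12, 10 → Player II's minimax is 8.
They coincide at (s2, a), so the value is 8.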